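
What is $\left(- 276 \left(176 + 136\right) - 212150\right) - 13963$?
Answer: $-312225$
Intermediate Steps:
$\left(- 276 \left(176 + 136\right) - 212150\right) - 13963 = \left(\left(-276\right) 312 - 212150\right) - 13963 = \left(-86112 - 212150\right) - 13963 = -298262 - 13963 = -312225$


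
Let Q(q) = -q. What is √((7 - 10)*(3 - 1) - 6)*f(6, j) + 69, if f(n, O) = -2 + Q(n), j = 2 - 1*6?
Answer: 69 - 16*I*√3 ≈ 69.0 - 27.713*I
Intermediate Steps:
j = -4 (j = 2 - 6 = -4)
f(n, O) = -2 - n
√((7 - 10)*(3 - 1) - 6)*f(6, j) + 69 = √((7 - 10)*(3 - 1) - 6)*(-2 - 1*6) + 69 = √(-3*2 - 6)*(-2 - 6) + 69 = √(-6 - 6)*(-8) + 69 = √(-12)*(-8) + 69 = (2*I*√3)*(-8) + 69 = -16*I*√3 + 69 = 69 - 16*I*√3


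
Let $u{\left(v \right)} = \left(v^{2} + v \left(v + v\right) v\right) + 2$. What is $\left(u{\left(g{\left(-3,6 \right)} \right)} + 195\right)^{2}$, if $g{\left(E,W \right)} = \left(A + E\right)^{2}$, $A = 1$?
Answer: $116281$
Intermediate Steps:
$g{\left(E,W \right)} = \left(1 + E\right)^{2}$
$u{\left(v \right)} = 2 + v^{2} + 2 v^{3}$ ($u{\left(v \right)} = \left(v^{2} + v 2 v v\right) + 2 = \left(v^{2} + 2 v^{2} v\right) + 2 = \left(v^{2} + 2 v^{3}\right) + 2 = 2 + v^{2} + 2 v^{3}$)
$\left(u{\left(g{\left(-3,6 \right)} \right)} + 195\right)^{2} = \left(\left(2 + \left(\left(1 - 3\right)^{2}\right)^{2} + 2 \left(\left(1 - 3\right)^{2}\right)^{3}\right) + 195\right)^{2} = \left(\left(2 + \left(\left(-2\right)^{2}\right)^{2} + 2 \left(\left(-2\right)^{2}\right)^{3}\right) + 195\right)^{2} = \left(\left(2 + 4^{2} + 2 \cdot 4^{3}\right) + 195\right)^{2} = \left(\left(2 + 16 + 2 \cdot 64\right) + 195\right)^{2} = \left(\left(2 + 16 + 128\right) + 195\right)^{2} = \left(146 + 195\right)^{2} = 341^{2} = 116281$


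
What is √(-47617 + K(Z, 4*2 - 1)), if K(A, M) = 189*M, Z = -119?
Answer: I*√46294 ≈ 215.16*I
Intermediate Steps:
√(-47617 + K(Z, 4*2 - 1)) = √(-47617 + 189*(4*2 - 1)) = √(-47617 + 189*(8 - 1)) = √(-47617 + 189*7) = √(-47617 + 1323) = √(-46294) = I*√46294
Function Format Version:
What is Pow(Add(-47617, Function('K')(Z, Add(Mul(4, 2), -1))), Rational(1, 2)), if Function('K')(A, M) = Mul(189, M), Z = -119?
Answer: Mul(I, Pow(46294, Rational(1, 2))) ≈ Mul(215.16, I)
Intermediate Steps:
Pow(Add(-47617, Function('K')(Z, Add(Mul(4, 2), -1))), Rational(1, 2)) = Pow(Add(-47617, Mul(189, Add(Mul(4, 2), -1))), Rational(1, 2)) = Pow(Add(-47617, Mul(189, Add(8, -1))), Rational(1, 2)) = Pow(Add(-47617, Mul(189, 7)), Rational(1, 2)) = Pow(Add(-47617, 1323), Rational(1, 2)) = Pow(-46294, Rational(1, 2)) = Mul(I, Pow(46294, Rational(1, 2)))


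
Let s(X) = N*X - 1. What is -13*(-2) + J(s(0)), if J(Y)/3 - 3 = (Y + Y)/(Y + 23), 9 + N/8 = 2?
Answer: 382/11 ≈ 34.727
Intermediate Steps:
N = -56 (N = -72 + 8*2 = -72 + 16 = -56)
s(X) = -1 - 56*X (s(X) = -56*X - 1 = -1 - 56*X)
J(Y) = 9 + 6*Y/(23 + Y) (J(Y) = 9 + 3*((Y + Y)/(Y + 23)) = 9 + 3*((2*Y)/(23 + Y)) = 9 + 3*(2*Y/(23 + Y)) = 9 + 6*Y/(23 + Y))
-13*(-2) + J(s(0)) = -13*(-2) + 3*(69 + 5*(-1 - 56*0))/(23 + (-1 - 56*0)) = 26 + 3*(69 + 5*(-1 + 0))/(23 + (-1 + 0)) = 26 + 3*(69 + 5*(-1))/(23 - 1) = 26 + 3*(69 - 5)/22 = 26 + 3*(1/22)*64 = 26 + 96/11 = 382/11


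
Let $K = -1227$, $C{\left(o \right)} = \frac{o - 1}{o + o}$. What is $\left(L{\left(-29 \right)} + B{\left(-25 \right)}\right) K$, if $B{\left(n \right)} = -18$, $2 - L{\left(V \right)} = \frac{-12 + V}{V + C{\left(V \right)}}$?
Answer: $\frac{17674935}{826} \approx 21398.0$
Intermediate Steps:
$C{\left(o \right)} = \frac{-1 + o}{2 o}$
$L{\left(V \right)} = 2 - \frac{-12 + V}{V + \frac{-1 + V}{2 V}}$
$\left(L{\left(-29 \right)} + B{\left(-25 \right)}\right) K = \left(\frac{2 \left(-1 + \left(-29\right)^{2} + 13 \left(-29\right)\right)}{-1 - 29 + 2 \left(-29\right)^{2}} - 18\right) \left(-1227\right) = \left(\frac{2 \left(-1 + 841 - 377\right)}{-1 - 29 + 2 \cdot 841} - 18\right) \left(-1227\right) = \left(2 \frac{1}{-1 - 29 + 1682} \cdot 463 - 18\right) \left(-1227\right) = \left(2 \cdot \frac{1}{1652} \cdot 463 - 18\right) \left(-1227\right) = \left(\frac{463}{826} - 18\right) \left(-1227\right) = \left(- \frac{14405}{826}\right) \left(-1227\right) = \frac{17674935}{826}$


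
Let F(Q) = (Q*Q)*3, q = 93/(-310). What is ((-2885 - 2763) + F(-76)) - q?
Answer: 116803/10 ≈ 11680.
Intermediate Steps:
q = -3/10 (q = 93*(-1/310) = -3/10 ≈ -0.30000)
F(Q) = 3*Q² (F(Q) = Q²*3 = 3*Q²)
((-2885 - 2763) + F(-76)) - q = ((-2885 - 2763) + 3*(-76)²) - 1*(-3/10) = (-5648 + 3*5776) + 3/10 = (-5648 + 17328) + 3/10 = 11680 + 3/10 = 116803/10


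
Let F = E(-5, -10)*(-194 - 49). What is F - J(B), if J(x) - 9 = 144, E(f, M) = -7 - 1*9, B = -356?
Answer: 3735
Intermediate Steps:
E(f, M) = -16 (E(f, M) = -7 - 9 = -16)
F = 3888 (F = -16*(-194 - 49) = -16*(-243) = 3888)
J(x) = 153 (J(x) = 9 + 144 = 153)
F - J(B) = 3888 - 1*153 = 3888 - 153 = 3735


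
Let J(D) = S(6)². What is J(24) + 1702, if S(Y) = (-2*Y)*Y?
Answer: 6886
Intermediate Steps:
S(Y) = -2*Y²
J(D) = 5184 (J(D) = (-2*6²)² = (-2*36)² = (-72)² = 5184)
J(24) + 1702 = 5184 + 1702 = 6886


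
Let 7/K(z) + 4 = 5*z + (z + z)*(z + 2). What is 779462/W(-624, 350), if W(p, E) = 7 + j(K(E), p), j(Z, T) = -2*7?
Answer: -779462/7 ≈ -1.1135e+5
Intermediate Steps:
K(z) = 7/(-4 + 5*z + 2*z*(2 + z)) (K(z) = 7/(-4 + (5*z + (z + z)*(z + 2))) = 7/(-4 + (5*z + (2*z)*(2 + z))) = 7/(-4 + (5*z + 2*z*(2 + z))) = 7/(-4 + 5*z + 2*z*(2 + z)))
j(Z, T) = -14
W(p, E) = -7 (W(p, E) = 7 - 14 = -7)
779462/W(-624, 350) = 779462/(-7) = 779462*(-1/7) = -779462/7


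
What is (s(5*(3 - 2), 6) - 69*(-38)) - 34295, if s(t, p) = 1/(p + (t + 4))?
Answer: -475094/15 ≈ -31673.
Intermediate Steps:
s(t, p) = 1/(4 + p + t) (s(t, p) = 1/(p + (4 + t)) = 1/(4 + p + t))
(s(5*(3 - 2), 6) - 69*(-38)) - 34295 = (1/(4 + 6 + 5*(3 - 2)) - 69*(-38)) - 34295 = (1/(4 + 6 + 5*1) + 2622) - 34295 = (1/(4 + 6 + 5) + 2622) - 34295 = (1/15 + 2622) - 34295 = 39331/15 - 34295 = -475094/15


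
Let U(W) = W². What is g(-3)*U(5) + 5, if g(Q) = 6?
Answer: 155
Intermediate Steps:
g(-3)*U(5) + 5 = 6*5² + 5 = 6*25 + 5 = 150 + 5 = 155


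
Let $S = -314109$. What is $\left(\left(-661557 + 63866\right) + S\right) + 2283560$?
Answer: $1371760$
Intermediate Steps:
$\left(\left(-661557 + 63866\right) + S\right) + 2283560 = \left(\left(-661557 + 63866\right) - 314109\right) + 2283560 = \left(-597691 - 314109\right) + 2283560 = -911800 + 2283560 = 1371760$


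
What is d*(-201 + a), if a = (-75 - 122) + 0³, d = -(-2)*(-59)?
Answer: 46964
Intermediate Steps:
d = -118 (d = -1*118 = -118)
a = -197 (a = -197 + 0 = -197)
d*(-201 + a) = -118*(-201 - 197) = -118*(-398) = 46964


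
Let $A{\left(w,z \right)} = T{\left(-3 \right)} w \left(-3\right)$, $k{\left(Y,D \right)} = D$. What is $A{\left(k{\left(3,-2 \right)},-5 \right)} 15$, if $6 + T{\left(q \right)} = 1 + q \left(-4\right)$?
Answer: $630$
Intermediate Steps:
$T{\left(q \right)} = -5 - 4 q$ ($T{\left(q \right)} = -6 + \left(1 + q \left(-4\right)\right) = -6 - \left(-1 + 4 q\right) = -5 - 4 q$)
$A{\left(w,z \right)} = - 21 w$ ($A{\left(w,z \right)} = \left(-5 - -12\right) w \left(-3\right) = \left(-5 + 12\right) w \left(-3\right) = 7 w \left(-3\right) = - 21 w$)
$A{\left(k{\left(3,-2 \right)},-5 \right)} 15 = \left(-21\right) \left(-2\right) 15 = 42 \cdot 15 = 630$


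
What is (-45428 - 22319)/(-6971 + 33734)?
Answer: -67747/26763 ≈ -2.5314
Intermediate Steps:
(-45428 - 22319)/(-6971 + 33734) = -67747/26763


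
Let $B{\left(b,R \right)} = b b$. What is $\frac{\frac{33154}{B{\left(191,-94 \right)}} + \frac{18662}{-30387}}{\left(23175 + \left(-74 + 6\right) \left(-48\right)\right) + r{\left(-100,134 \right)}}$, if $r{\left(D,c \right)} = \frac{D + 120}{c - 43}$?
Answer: $\frac{4246348288}{381018925241349} \approx 1.1145 \cdot 10^{-5}$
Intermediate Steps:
$B{\left(b,R \right)} = b^{2}$
$r{\left(D,c \right)} = \frac{120 + D}{-43 + c}$
$\frac{\frac{33154}{B{\left(191,-94 \right)}} + \frac{18662}{-30387}}{\left(23175 + \left(-74 + 6\right) \left(-48\right)\right) + r{\left(-100,134 \right)}} = \frac{\frac{33154}{191^{2}} + \frac{18662}{-30387}}{\left(23175 + \left(-74 + 6\right) \left(-48\right)\right) + \frac{120 - 100}{-43 + 134}} = \frac{\frac{33154}{36481} + 18662 \left(- \frac{1}{30387}\right)}{\left(23175 - -3264\right) + \frac{1}{91} \cdot 20} = \frac{33154 \cdot \frac{1}{36481} - \frac{2666}{4341}}{\left(23175 + 3264\right) + \frac{1}{91} \cdot 20} = \frac{\frac{33154}{36481} - \frac{2666}{4341}}{26439 + \frac{20}{91}} = \frac{46663168}{158364021 \cdot \frac{2405969}{91}} = \frac{46663168}{158364021} \cdot \frac{91}{2405969} = \frac{4246348288}{381018925241349}$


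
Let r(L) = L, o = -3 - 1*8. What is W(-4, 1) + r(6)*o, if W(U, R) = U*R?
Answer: -70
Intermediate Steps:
o = -11 (o = -3 - 8 = -11)
W(U, R) = R*U
W(-4, 1) + r(6)*o = 1*(-4) + 6*(-11) = -4 - 66 = -70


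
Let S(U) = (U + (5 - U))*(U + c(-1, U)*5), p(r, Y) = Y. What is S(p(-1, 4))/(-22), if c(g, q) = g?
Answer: 5/22 ≈ 0.22727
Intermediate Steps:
S(U) = -25 + 5*U (S(U) = (U + (5 - U))*(U - 1*5) = 5*(U - 5) = 5*(-5 + U) = -25 + 5*U)
S(p(-1, 4))/(-22) = (-25 + 5*4)/(-22) = (-25 + 20)*(-1/22) = -5*(-1/22) = 5/22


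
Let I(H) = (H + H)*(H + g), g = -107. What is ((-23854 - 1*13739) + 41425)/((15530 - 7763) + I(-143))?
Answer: 3832/79267 ≈ 0.048343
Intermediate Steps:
I(H) = 2*H*(-107 + H) (I(H) = (H + H)*(H - 107) = (2*H)*(-107 + H) = 2*H*(-107 + H))
((-23854 - 1*13739) + 41425)/((15530 - 7763) + I(-143)) = ((-23854 - 1*13739) + 41425)/((15530 - 7763) + 2*(-143)*(-107 - 143)) = ((-23854 - 13739) + 41425)/(7767 + 2*(-143)*(-250)) = (-37593 + 41425)/(7767 + 71500) = 3832/79267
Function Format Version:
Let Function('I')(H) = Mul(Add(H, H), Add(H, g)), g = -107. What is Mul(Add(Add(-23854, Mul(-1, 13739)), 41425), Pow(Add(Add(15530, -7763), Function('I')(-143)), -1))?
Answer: Rational(3832, 79267) ≈ 0.048343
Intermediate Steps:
Function('I')(H) = Mul(2, H, Add(-107, H)) (Function('I')(H) = Mul(Add(H, H), Add(H, -107)) = Mul(Mul(2, H), Add(-107, H)) = Mul(2, H, Add(-107, H)))
Mul(Add(Add(-23854, Mul(-1, 13739)), 41425), Pow(Add(Add(15530, -7763), Function('I')(-143)), -1)) = Mul(Add(Add(-23854, Mul(-1, 13739)), 41425), Pow(Add(Add(15530, -7763), Mul(2, -143, Add(-107, -143))), -1)) = Mul(Add(Add(-23854, -13739), 41425), Pow(Add(7767, Mul(2, -143, -250)), -1)) = Mul(Add(-37593, 41425), Pow(Add(7767, 71500), -1)) = Mul(3832, Pow(79267, -1)) = Mul(3832, Rational(1, 79267)) = Rational(3832, 79267)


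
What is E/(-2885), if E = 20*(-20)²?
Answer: -1600/577 ≈ -2.7730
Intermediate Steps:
E = 8000 (E = 20*400 = 8000)
E/(-2885) = 8000/(-2885) = 8000*(-1/2885) = -1600/577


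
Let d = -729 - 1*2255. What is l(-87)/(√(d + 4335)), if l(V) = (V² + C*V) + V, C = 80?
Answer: 522*√1351/1351 ≈ 14.202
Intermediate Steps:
d = -2984 (d = -729 - 2255 = -2984)
l(V) = V² + 81*V (l(V) = (V² + 80*V) + V = V² + 81*V)
l(-87)/(√(d + 4335)) = (-87*(81 - 87))/(√(-2984 + 4335)) = (-87*(-6))/(√1351) = 522*(√1351/1351) = 522*√1351/1351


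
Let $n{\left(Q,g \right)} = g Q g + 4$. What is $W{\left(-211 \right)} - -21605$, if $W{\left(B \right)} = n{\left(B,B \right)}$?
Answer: $-9372322$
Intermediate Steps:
$n{\left(Q,g \right)} = 4 + Q g^{2}$ ($n{\left(Q,g \right)} = Q g g + 4 = Q g^{2} + 4 = 4 + Q g^{2}$)
$W{\left(B \right)} = 4 + B^{3}$ ($W{\left(B \right)} = 4 + B B^{2} = 4 + B^{3}$)
$W{\left(-211 \right)} - -21605 = \left(4 + \left(-211\right)^{3}\right) - -21605 = \left(4 - 9393931\right) + 21605 = -9393927 + 21605 = -9372322$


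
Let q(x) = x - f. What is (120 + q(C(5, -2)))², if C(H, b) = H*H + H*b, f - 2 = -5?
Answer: 19044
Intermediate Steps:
f = -3 (f = 2 - 5 = -3)
C(H, b) = H² + H*b
q(x) = 3 + x (q(x) = x - 1*(-3) = x + 3 = 3 + x)
(120 + q(C(5, -2)))² = (120 + (3 + 5*(5 - 2)))² = (120 + (3 + 5*3))² = (120 + (3 + 15))² = (120 + 18)² = 138² = 19044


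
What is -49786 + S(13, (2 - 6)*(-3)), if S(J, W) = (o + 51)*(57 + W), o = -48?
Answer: -49579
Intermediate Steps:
S(J, W) = 171 + 3*W (S(J, W) = (-48 + 51)*(57 + W) = 3*(57 + W) = 171 + 3*W)
-49786 + S(13, (2 - 6)*(-3)) = -49786 + (171 + 3*((2 - 6)*(-3))) = -49786 + (171 + 3*(-4*(-3))) = -49786 + (171 + 3*12) = -49786 + (171 + 36) = -49786 + 207 = -49579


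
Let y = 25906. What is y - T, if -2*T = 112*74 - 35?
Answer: 60065/2 ≈ 30033.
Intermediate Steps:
T = -8253/2 (T = -(112*74 - 35)/2 = -(8288 - 35)/2 = -1/2*8253 = -8253/2 ≈ -4126.5)
y - T = 25906 - 1*(-8253/2) = 25906 + 8253/2 = 60065/2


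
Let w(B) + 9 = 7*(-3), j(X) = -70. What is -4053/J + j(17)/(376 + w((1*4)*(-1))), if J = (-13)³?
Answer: 624274/380081 ≈ 1.6425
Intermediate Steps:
w(B) = -30 (w(B) = -9 + 7*(-3) = -9 - 21 = -30)
J = -2197
-4053/J + j(17)/(376 + w((1*4)*(-1))) = -4053/(-2197) - 70/(376 - 30) = -4053*(-1/2197) - 70/346 = 4053/2197 - 70*1/346 = 4053/2197 - 35/173 = 624274/380081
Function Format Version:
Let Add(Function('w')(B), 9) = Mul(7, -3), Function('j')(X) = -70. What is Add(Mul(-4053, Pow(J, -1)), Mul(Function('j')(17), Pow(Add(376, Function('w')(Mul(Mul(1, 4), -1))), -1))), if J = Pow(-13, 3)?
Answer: Rational(624274, 380081) ≈ 1.6425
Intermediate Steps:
Function('w')(B) = -30 (Function('w')(B) = Add(-9, Mul(7, -3)) = Add(-9, -21) = -30)
J = -2197
Add(Mul(-4053, Pow(J, -1)), Mul(Function('j')(17), Pow(Add(376, Function('w')(Mul(Mul(1, 4), -1))), -1))) = Add(Mul(-4053, Pow(-2197, -1)), Mul(-70, Pow(Add(376, -30), -1))) = Add(Mul(-4053, Rational(-1, 2197)), Mul(-70, Pow(346, -1))) = Add(Rational(4053, 2197), Mul(-70, Rational(1, 346))) = Add(Rational(4053, 2197), Rational(-35, 173)) = Rational(624274, 380081)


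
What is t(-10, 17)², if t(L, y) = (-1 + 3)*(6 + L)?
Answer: 64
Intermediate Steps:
t(L, y) = 12 + 2*L (t(L, y) = 2*(6 + L) = 12 + 2*L)
t(-10, 17)² = (12 + 2*(-10))² = (12 - 20)² = (-8)² = 64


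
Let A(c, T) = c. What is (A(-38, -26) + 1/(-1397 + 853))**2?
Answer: 427372929/295936 ≈ 1444.1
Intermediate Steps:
(A(-38, -26) + 1/(-1397 + 853))**2 = (-38 + 1/(-1397 + 853))**2 = (-38 + 1/(-544))**2 = (-38 - 1/544)**2 = (-20673/544)**2 = 427372929/295936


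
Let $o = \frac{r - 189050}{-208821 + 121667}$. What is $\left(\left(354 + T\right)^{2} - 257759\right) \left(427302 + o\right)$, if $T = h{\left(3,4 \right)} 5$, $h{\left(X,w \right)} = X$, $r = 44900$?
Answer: $- \frac{2264229096383742}{43577} \approx -5.1959 \cdot 10^{10}$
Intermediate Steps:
$o = \frac{72075}{43577}$ ($o = \frac{44900 - 189050}{-208821 + 121667} = - \frac{144150}{-87154} = \left(-144150\right) \left(- \frac{1}{87154}\right) = \frac{72075}{43577} \approx 1.654$)
$T = 15$ ($T = 3 \cdot 5 = 15$)
$\left(\left(354 + T\right)^{2} - 257759\right) \left(427302 + o\right) = \left(\left(354 + 15\right)^{2} - 257759\right) \left(427302 + \frac{72075}{43577}\right) = \left(369^{2} - 257759\right) \frac{18620611329}{43577} = \left(136161 - 257759\right) \frac{18620611329}{43577} = \left(-121598\right) \frac{18620611329}{43577} = - \frac{2264229096383742}{43577}$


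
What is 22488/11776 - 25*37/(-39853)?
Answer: 113388383/58663616 ≈ 1.9329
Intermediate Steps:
22488/11776 - 25*37/(-39853) = 22488*(1/11776) - 925*(-1/39853) = 2811/1472 + 925/39853 = 113388383/58663616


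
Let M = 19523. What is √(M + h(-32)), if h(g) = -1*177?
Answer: √19346 ≈ 139.09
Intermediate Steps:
h(g) = -177
√(M + h(-32)) = √(19523 - 177) = √19346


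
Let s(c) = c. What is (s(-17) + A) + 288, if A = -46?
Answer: 225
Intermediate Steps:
(s(-17) + A) + 288 = (-17 - 46) + 288 = -63 + 288 = 225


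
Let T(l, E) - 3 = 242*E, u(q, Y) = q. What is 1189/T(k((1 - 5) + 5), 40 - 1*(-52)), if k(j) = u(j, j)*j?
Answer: 1189/22267 ≈ 0.053397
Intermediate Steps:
k(j) = j² (k(j) = j*j = j²)
T(l, E) = 3 + 242*E
1189/T(k((1 - 5) + 5), 40 - 1*(-52)) = 1189/(3 + 242*(40 - 1*(-52))) = 1189/(3 + 242*(40 + 52)) = 1189/(3 + 242*92) = 1189/(3 + 22264) = 1189/22267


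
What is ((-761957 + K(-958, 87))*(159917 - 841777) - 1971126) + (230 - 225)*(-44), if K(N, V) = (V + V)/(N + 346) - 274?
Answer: 26506385660984/51 ≈ 5.1973e+11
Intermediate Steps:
K(N, V) = -274 + 2*V/(346 + N) (K(N, V) = (2*V)/(346 + N) - 274 = 2*V/(346 + N) - 274 = -274 + 2*V/(346 + N))
((-761957 + K(-958, 87))*(159917 - 841777) - 1971126) + (230 - 225)*(-44) = ((-761957 + 2*(-47402 + 87 - 137*(-958))/(346 - 958))*(159917 - 841777) - 1971126) + (230 - 225)*(-44) = ((-761957 + 2*(-47402 + 87 + 131246)/(-612))*(-681860) - 1971126) + 5*(-44) = ((-761957 + 2*(-1/612)*83931)*(-681860) - 1971126) - 220 = ((-761957 - 27977/102)*(-681860) - 1971126) - 220 = (-77747591/102*(-681860) - 1971126) - 220 = (26506486199630/51 - 1971126) - 220 = 26506385672204/51 - 220 = 26506385660984/51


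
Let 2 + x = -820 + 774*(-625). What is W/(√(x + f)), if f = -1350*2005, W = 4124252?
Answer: -2062126*I*√3191322/1595661 ≈ -2308.7*I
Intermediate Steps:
f = -2706750
x = -484572 (x = -2 + (-820 + 774*(-625)) = -2 + (-820 - 483750) = -2 - 484570 = -484572)
W/(√(x + f)) = 4124252/(√(-484572 - 2706750)) = 4124252/(√(-3191322)) = 4124252/((I*√3191322)) = 4124252*(-I*√3191322/3191322) = -2062126*I*√3191322/1595661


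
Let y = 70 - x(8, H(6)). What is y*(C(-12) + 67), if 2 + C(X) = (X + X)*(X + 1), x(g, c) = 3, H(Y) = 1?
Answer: 22043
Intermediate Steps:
y = 67 (y = 70 - 1*3 = 70 - 3 = 67)
C(X) = -2 + 2*X*(1 + X) (C(X) = -2 + (X + X)*(X + 1) = -2 + (2*X)*(1 + X) = -2 + 2*X*(1 + X))
y*(C(-12) + 67) = 67*((-2 + 2*(-12) + 2*(-12)²) + 67) = 67*((-2 - 24 + 2*144) + 67) = 67*((-2 - 24 + 288) + 67) = 67*(262 + 67) = 67*329 = 22043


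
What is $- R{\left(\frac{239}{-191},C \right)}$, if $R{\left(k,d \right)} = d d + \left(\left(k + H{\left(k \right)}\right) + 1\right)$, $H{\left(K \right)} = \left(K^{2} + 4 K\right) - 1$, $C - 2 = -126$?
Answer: $- \frac{560760732}{36481} \approx -15371.0$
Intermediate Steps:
$C = -124$ ($C = 2 - 126 = -124$)
$H{\left(K \right)} = -1 + K^{2} + 4 K$
$R{\left(k,d \right)} = d^{2} + k^{2} + 5 k$ ($R{\left(k,d \right)} = d d + \left(\left(k + \left(-1 + k^{2} + 4 k\right)\right) + 1\right) = d^{2} + \left(\left(-1 + k^{2} + 5 k\right) + 1\right) = d^{2} + \left(k^{2} + 5 k\right) = d^{2} + k^{2} + 5 k$)
$- R{\left(\frac{239}{-191},C \right)} = - (\left(-124\right)^{2} + \left(\frac{239}{-191}\right)^{2} + 5 \frac{239}{-191}) = - (15376 + \left(239 \left(- \frac{1}{191}\right)\right)^{2} + 5 \cdot 239 \left(- \frac{1}{191}\right)) = - (15376 + \left(- \frac{239}{191}\right)^{2} + 5 \left(- \frac{239}{191}\right)) = - (15376 + \frac{57121}{36481} - \frac{1195}{191}) = \left(-1\right) \frac{560760732}{36481} = - \frac{560760732}{36481}$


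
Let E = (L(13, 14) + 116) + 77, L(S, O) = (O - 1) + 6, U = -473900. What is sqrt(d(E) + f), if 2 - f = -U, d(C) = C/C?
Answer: I*sqrt(473897) ≈ 688.4*I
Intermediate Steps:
L(S, O) = 5 + O (L(S, O) = (-1 + O) + 6 = 5 + O)
E = 212 (E = ((5 + 14) + 116) + 77 = (19 + 116) + 77 = 135 + 77 = 212)
d(C) = 1
f = -473898 (f = 2 - (-1)*(-473900) = 2 - 1*473900 = 2 - 473900 = -473898)
sqrt(d(E) + f) = sqrt(1 - 473898) = sqrt(-473897) = I*sqrt(473897)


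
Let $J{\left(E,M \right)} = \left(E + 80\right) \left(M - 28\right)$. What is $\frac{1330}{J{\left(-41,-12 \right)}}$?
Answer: $- \frac{133}{156} \approx -0.85256$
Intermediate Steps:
$J{\left(E,M \right)} = \left(-28 + M\right) \left(80 + E\right)$ ($J{\left(E,M \right)} = \left(80 + E\right) \left(-28 + M\right) = \left(-28 + M\right) \left(80 + E\right)$)
$\frac{1330}{J{\left(-41,-12 \right)}} = \frac{1330}{-2240 - -1148 + 80 \left(-12\right) - -492} = \frac{1330}{-2240 + 1148 - 960 + 492} = \frac{1330}{-1560} = 1330 \left(- \frac{1}{1560}\right) = - \frac{133}{156}$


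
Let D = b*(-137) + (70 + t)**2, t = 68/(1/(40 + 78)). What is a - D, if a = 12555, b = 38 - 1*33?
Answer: -65499596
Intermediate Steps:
b = 5 (b = 38 - 33 = 5)
t = 8024 (t = 68/(1/118) = 68*118 = 8024)
D = 65512151 (D = 5*(-137) + (70 + 8024)**2 = -685 + 8094**2 = -685 + 65512836 = 65512151)
a - D = 12555 - 1*65512151 = 12555 - 65512151 = -65499596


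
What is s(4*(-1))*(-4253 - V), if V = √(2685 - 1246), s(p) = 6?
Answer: -25518 - 6*√1439 ≈ -25746.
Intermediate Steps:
V = √1439 ≈ 37.934
s(4*(-1))*(-4253 - V) = 6*(-4253 - √1439) = -25518 - 6*√1439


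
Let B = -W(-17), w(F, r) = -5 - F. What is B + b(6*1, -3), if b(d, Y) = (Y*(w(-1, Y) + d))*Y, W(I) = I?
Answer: 35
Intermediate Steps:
b(d, Y) = Y²*(-4 + d) (b(d, Y) = (Y*((-5 - 1*(-1)) + d))*Y = (Y*((-5 + 1) + d))*Y = (Y*(-4 + d))*Y = Y²*(-4 + d))
B = 17 (B = -1*(-17) = 17)
B + b(6*1, -3) = 17 + (-3)²*(-4 + 6*1) = 17 + 9*(-4 + 6) = 17 + 9*2 = 17 + 18 = 35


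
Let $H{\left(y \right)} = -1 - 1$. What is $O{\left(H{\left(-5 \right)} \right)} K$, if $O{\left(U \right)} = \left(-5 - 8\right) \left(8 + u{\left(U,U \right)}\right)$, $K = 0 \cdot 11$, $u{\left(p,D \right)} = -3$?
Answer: $0$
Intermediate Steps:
$H{\left(y \right)} = -2$
$K = 0$
$O{\left(U \right)} = -65$ ($O{\left(U \right)} = \left(-5 - 8\right) \left(8 - 3\right) = \left(-13\right) 5 = -65$)
$O{\left(H{\left(-5 \right)} \right)} K = \left(-65\right) 0 = 0$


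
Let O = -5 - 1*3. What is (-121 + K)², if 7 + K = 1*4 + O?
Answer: 17424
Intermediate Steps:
O = -8 (O = -5 - 3 = -8)
K = -11 (K = -7 + (1*4 - 8) = -7 + (4 - 8) = -7 - 4 = -11)
(-121 + K)² = (-121 - 11)² = (-132)² = 17424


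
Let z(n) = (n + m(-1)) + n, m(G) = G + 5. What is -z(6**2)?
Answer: -76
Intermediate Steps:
m(G) = 5 + G
z(n) = 4 + 2*n (z(n) = (n + (5 - 1)) + n = (n + 4) + n = (4 + n) + n = 4 + 2*n)
-z(6**2) = -(4 + 2*6**2) = -(4 + 2*36) = -(4 + 72) = -1*76 = -76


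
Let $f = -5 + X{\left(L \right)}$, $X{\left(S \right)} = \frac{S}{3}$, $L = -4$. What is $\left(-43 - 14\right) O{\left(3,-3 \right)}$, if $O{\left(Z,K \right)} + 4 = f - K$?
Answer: $418$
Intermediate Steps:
$X{\left(S \right)} = \frac{S}{3}$
$f = - \frac{19}{3}$ ($f = -5 + \frac{1}{3} \left(-4\right) = -5 - \frac{4}{3} = - \frac{19}{3} \approx -6.3333$)
$O{\left(Z,K \right)} = - \frac{31}{3} - K$ ($O{\left(Z,K \right)} = -4 - \left(\frac{19}{3} + K\right) = - \frac{31}{3} - K$)
$\left(-43 - 14\right) O{\left(3,-3 \right)} = \left(-43 - 14\right) \left(- \frac{31}{3} - -3\right) = - 57 \left(- \frac{31}{3} + 3\right) = \left(-57\right) \left(- \frac{22}{3}\right) = 418$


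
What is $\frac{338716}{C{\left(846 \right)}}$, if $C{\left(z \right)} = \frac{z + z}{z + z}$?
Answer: $338716$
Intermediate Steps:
$C{\left(z \right)} = 1$ ($C{\left(z \right)} = \frac{2 z}{2 z} = 2 z \frac{1}{2 z} = 1$)
$\frac{338716}{C{\left(846 \right)}} = \frac{338716}{1} = 338716 \cdot 1 = 338716$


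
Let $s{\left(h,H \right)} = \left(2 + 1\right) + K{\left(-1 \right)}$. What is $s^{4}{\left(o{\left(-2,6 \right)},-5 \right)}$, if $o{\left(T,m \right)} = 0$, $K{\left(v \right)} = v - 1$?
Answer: $1$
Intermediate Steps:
$K{\left(v \right)} = -1 + v$
$s{\left(h,H \right)} = 1$ ($s{\left(h,H \right)} = \left(2 + 1\right) - 2 = 3 - 2 = 1$)
$s^{4}{\left(o{\left(-2,6 \right)},-5 \right)} = 1^{4} = 1$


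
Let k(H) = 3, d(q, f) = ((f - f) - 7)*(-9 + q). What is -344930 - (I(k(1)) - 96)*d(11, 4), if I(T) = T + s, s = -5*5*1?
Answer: -346582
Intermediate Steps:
d(q, f) = 63 - 7*q (d(q, f) = (0 - 7)*(-9 + q) = -7*(-9 + q) = 63 - 7*q)
s = -25 (s = -25*1 = -25)
I(T) = -25 + T (I(T) = T - 25 = -25 + T)
-344930 - (I(k(1)) - 96)*d(11, 4) = -344930 - ((-25 + 3) - 96)*(63 - 7*11) = -344930 - (-22 - 96)*(63 - 77) = -344930 - (-118)*(-14) = -344930 - 1*1652 = -344930 - 1652 = -346582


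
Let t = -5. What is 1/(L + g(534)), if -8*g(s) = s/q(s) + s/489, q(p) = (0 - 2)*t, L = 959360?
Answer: 6520/6254982789 ≈ 1.0424e-6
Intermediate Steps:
q(p) = 10 (q(p) = (0 - 2)*(-5) = -2*(-5) = 10)
g(s) = -499*s/39120 (g(s) = -(s/10 + s/489)/8 = -499*s/39120)
1/(L + g(534)) = 1/(959360 - 499/39120*534) = 1/(959360 - 44411/6520) = 1/(6254982789/6520) = 6520/6254982789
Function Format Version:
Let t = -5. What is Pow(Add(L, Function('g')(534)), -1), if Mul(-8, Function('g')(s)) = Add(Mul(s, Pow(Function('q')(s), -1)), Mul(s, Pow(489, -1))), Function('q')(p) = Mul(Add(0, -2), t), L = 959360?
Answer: Rational(6520, 6254982789) ≈ 1.0424e-6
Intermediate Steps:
Function('q')(p) = 10 (Function('q')(p) = Mul(Add(0, -2), -5) = Mul(-2, -5) = 10)
Function('g')(s) = Mul(Rational(-499, 39120), s) (Function('g')(s) = Mul(Rational(-1, 8), Add(Mul(s, Pow(10, -1)), Mul(s, Pow(489, -1)))) = Mul(Rational(-1, 8), Add(Mul(s, Rational(1, 10)), Mul(s, Rational(1, 489)))) = Mul(Rational(-1, 8), Add(Mul(Rational(1, 10), s), Mul(Rational(1, 489), s))) = Mul(Rational(-1, 8), Mul(Rational(499, 4890), s)) = Mul(Rational(-499, 39120), s))
Pow(Add(L, Function('g')(534)), -1) = Pow(Add(959360, Mul(Rational(-499, 39120), 534)), -1) = Pow(Add(959360, Rational(-44411, 6520)), -1) = Pow(Rational(6254982789, 6520), -1) = Rational(6520, 6254982789)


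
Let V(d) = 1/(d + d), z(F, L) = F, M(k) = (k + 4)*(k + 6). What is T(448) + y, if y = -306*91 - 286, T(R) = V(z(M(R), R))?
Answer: -11545822911/410416 ≈ -28132.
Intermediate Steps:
M(k) = (4 + k)*(6 + k)
V(d) = 1/(2*d)
T(R) = 1/(2*(24 + R² + 10*R))
y = -28132 (y = -27846 - 286 = -28132)
T(448) + y = 1/(2*(24 + 448² + 10*448)) - 28132 = 1/(2*(24 + 200704 + 4480)) - 28132 = (½)/205208 - 28132 = (½)*(1/205208) - 28132 = 1/410416 - 28132 = -11545822911/410416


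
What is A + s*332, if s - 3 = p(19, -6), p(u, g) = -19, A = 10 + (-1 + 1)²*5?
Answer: -5302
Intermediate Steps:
A = 10 (A = 10 + 0²*5 = 10 + 0*5 = 10 + 0 = 10)
s = -16 (s = 3 - 19 = -16)
A + s*332 = 10 - 16*332 = 10 - 5312 = -5302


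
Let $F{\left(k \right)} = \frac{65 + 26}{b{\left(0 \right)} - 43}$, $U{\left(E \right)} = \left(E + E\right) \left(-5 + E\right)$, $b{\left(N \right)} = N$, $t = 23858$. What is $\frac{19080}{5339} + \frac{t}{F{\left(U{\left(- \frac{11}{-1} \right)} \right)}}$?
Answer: $- \frac{5475511786}{485849} \approx -11270.0$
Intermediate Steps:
$U{\left(E \right)} = 2 E \left(-5 + E\right)$
$F{\left(k \right)} = - \frac{91}{43}$ ($F{\left(k \right)} = \frac{65 + 26}{0 - 43} = \frac{91}{-43} = 91 \left(- \frac{1}{43}\right) = - \frac{91}{43}$)
$\frac{19080}{5339} + \frac{t}{F{\left(U{\left(- \frac{11}{-1} \right)} \right)}} = \frac{19080}{5339} + \frac{23858}{- \frac{91}{43}} = 19080 \cdot \frac{1}{5339} + 23858 \left(- \frac{43}{91}\right) = \frac{19080}{5339} - \frac{1025894}{91} = - \frac{5475511786}{485849}$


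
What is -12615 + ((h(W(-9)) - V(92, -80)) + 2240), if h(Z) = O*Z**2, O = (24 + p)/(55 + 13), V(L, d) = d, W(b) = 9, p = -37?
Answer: -701113/68 ≈ -10310.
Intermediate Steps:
O = -13/68 (O = (24 - 37)/(55 + 13) = -13/68 ≈ -0.19118)
h(Z) = -13*Z**2/68
-12615 + ((h(W(-9)) - V(92, -80)) + 2240) = -12615 + ((-13/68*9**2 - 1*(-80)) + 2240) = -12615 + ((-13/68*81 + 80) + 2240) = -12615 + ((-1053/68 + 80) + 2240) = -12615 + (4387/68 + 2240) = -12615 + 156707/68 = -701113/68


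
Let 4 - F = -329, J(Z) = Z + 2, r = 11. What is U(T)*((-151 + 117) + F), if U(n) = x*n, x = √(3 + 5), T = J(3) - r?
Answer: -3588*√2 ≈ -5074.2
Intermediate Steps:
J(Z) = 2 + Z
T = -6 (T = (2 + 3) - 1*11 = 5 - 11 = -6)
F = 333 (F = 4 - 1*(-329) = 4 + 329 = 333)
x = 2*√2 (x = √8 = 2*√2 ≈ 2.8284)
U(n) = 2*n*√2 (U(n) = (2*√2)*n = 2*n*√2)
U(T)*((-151 + 117) + F) = (2*(-6)*√2)*((-151 + 117) + 333) = (-12*√2)*(-34 + 333) = -12*√2*299 = -3588*√2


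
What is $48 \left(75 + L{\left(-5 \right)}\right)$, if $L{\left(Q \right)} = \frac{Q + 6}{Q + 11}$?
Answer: $3608$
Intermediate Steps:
$L{\left(Q \right)} = \frac{6 + Q}{11 + Q}$
$48 \left(75 + L{\left(-5 \right)}\right) = 48 \left(75 + \frac{6 - 5}{11 - 5}\right) = 48 \left(75 + \frac{1}{6} \cdot 1\right) = 48 \left(75 + \frac{1}{6}\right) = 48 \cdot \frac{451}{6} = 3608$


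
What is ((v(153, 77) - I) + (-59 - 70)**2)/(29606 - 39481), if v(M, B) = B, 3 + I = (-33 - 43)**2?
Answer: -2189/1975 ≈ -1.1084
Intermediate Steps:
I = 5773 (I = -3 + (-33 - 43)**2 = -3 + (-76)**2 = -3 + 5776 = 5773)
((v(153, 77) - I) + (-59 - 70)**2)/(29606 - 39481) = ((77 - 1*5773) + (-59 - 70)**2)/(29606 - 39481) = ((77 - 5773) + (-129)**2)/(-9875) = (-5696 + 16641)*(-1/9875) = 10945*(-1/9875) = -2189/1975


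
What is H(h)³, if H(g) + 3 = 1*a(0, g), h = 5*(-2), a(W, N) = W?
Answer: -27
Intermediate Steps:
h = -10
H(g) = -3 (H(g) = -3 + 1*0 = -3 + 0 = -3)
H(h)³ = (-3)³ = -27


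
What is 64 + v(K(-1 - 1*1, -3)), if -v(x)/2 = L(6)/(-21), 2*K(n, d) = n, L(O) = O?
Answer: 452/7 ≈ 64.571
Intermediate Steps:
K(n, d) = n/2
v(x) = 4/7 (v(x) = -12/(-21) = -12*(-1)/21 = -2*(-2/7) = 4/7)
64 + v(K(-1 - 1*1, -3)) = 64 + 4/7 = 452/7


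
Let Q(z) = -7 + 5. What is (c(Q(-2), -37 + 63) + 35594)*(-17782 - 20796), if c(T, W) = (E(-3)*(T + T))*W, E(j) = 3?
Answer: -1361108996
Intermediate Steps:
Q(z) = -2
c(T, W) = 6*T*W (c(T, W) = (3*(T + T))*W = (3*(2*T))*W = (6*T)*W = 6*T*W)
(c(Q(-2), -37 + 63) + 35594)*(-17782 - 20796) = (6*(-2)*(-37 + 63) + 35594)*(-17782 - 20796) = (6*(-2)*26 + 35594)*(-38578) = (-312 + 35594)*(-38578) = 35282*(-38578) = -1361108996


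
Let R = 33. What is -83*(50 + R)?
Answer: -6889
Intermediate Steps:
-83*(50 + R) = -83*(50 + 33) = -83*83 = -6889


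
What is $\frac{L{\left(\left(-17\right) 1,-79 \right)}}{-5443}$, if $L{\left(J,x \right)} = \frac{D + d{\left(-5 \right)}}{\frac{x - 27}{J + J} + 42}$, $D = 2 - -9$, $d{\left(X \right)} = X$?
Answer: $- \frac{102}{4174781} \approx -2.4432 \cdot 10^{-5}$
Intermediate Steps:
$D = 11$ ($D = 2 + 9 = 11$)
$L{\left(J,x \right)} = \frac{6}{42 + \frac{-27 + x}{2 J}}$ ($L{\left(J,x \right)} = \frac{11 - 5}{\frac{x - 27}{J + J} + 42} = \frac{6}{\frac{-27 + x}{2 J} + 42} = \frac{6}{42 + \frac{-27 + x}{2 J}}$)
$\frac{L{\left(\left(-17\right) 1,-79 \right)}}{-5443} = \frac{12 \left(\left(-17\right) 1\right) \frac{1}{-27 - 79 + 84 \left(\left(-17\right) 1\right)}}{-5443} = 12 \left(-17\right) \frac{1}{-27 - 79 + 84 \left(-17\right)} \left(- \frac{1}{5443}\right) = 12 \left(-17\right) \frac{1}{-27 - 79 - 1428} \left(- \frac{1}{5443}\right) = 12 \left(-17\right) \frac{1}{-1534} \left(- \frac{1}{5443}\right) = 12 \left(-17\right) \left(- \frac{1}{1534}\right) \left(- \frac{1}{5443}\right) = \frac{102}{767} \left(- \frac{1}{5443}\right) = - \frac{102}{4174781}$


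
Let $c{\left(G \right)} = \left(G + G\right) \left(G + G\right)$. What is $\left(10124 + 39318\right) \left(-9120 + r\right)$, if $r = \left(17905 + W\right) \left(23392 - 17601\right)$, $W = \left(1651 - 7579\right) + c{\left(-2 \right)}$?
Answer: $3433368322606$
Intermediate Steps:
$c{\left(G \right)} = 4 G^{2}$ ($c{\left(G \right)} = 2 G 2 G = 4 G^{2}$)
$W = -5912$ ($W = \left(1651 - 7579\right) + 4 \left(-2\right)^{2} = -5928 + 4 \cdot 4 = -5928 + 16 = -5912$)
$r = 69451463$ ($r = \left(17905 - 5912\right) \left(23392 - 17601\right) = 11993 \cdot 5791 = 69451463$)
$\left(10124 + 39318\right) \left(-9120 + r\right) = \left(10124 + 39318\right) \left(-9120 + 69451463\right) = 49442 \cdot 69442343 = 3433368322606$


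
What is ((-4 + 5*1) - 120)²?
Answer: 14161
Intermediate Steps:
((-4 + 5*1) - 120)² = ((-4 + 5) - 120)² = (1 - 120)² = (-119)² = 14161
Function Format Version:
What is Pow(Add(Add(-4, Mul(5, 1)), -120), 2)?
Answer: 14161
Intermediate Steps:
Pow(Add(Add(-4, Mul(5, 1)), -120), 2) = Pow(Add(Add(-4, 5), -120), 2) = Pow(Add(1, -120), 2) = Pow(-119, 2) = 14161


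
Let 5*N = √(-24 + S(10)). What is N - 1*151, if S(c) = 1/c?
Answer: -151 + I*√2390/50 ≈ -151.0 + 0.97775*I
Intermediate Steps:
N = I*√2390/50 (N = √(-24 + 1/10)/5 = √(-24 + ⅒)/5 = √(-239/10)/5 = (I*√2390/10)/5 = I*√2390/50 ≈ 0.97775*I)
N - 1*151 = I*√2390/50 - 1*151 = I*√2390/50 - 151 = -151 + I*√2390/50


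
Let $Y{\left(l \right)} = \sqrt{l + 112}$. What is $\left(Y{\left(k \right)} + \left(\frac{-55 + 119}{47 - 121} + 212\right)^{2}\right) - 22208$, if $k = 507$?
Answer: $\frac{30624592}{1369} + \sqrt{619} \approx 22395.0$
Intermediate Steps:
$Y{\left(l \right)} = \sqrt{112 + l}$
$\left(Y{\left(k \right)} + \left(\frac{-55 + 119}{47 - 121} + 212\right)^{2}\right) - 22208 = \left(\sqrt{112 + 507} + \left(\frac{-55 + 119}{47 - 121} + 212\right)^{2}\right) - 22208 = \left(\sqrt{619} + \left(\frac{64}{-74} + 212\right)^{2}\right) - 22208 = \left(\sqrt{619} + \left(64 \left(- \frac{1}{74}\right) + 212\right)^{2}\right) - 22208 = \left(\sqrt{619} + \left(- \frac{32}{37} + 212\right)^{2}\right) - 22208 = \left(\sqrt{619} + \left(\frac{7812}{37}\right)^{2}\right) - 22208 = \left(\sqrt{619} + \frac{61027344}{1369}\right) - 22208 = \left(\frac{61027344}{1369} + \sqrt{619}\right) - 22208 = \frac{30624592}{1369} + \sqrt{619}$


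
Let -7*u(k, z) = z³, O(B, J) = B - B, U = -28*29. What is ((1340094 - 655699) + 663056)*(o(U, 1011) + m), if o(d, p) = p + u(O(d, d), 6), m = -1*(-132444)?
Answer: 179782494717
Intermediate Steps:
m = 132444
U = -812
O(B, J) = 0
u(k, z) = -z³/7
o(d, p) = -216/7 + p (o(d, p) = p - ⅐*6³ = p - ⅐*216 = p - 216/7 = -216/7 + p)
((1340094 - 655699) + 663056)*(o(U, 1011) + m) = ((1340094 - 655699) + 663056)*((-216/7 + 1011) + 132444) = (684395 + 663056)*(6861/7 + 132444) = 1347451*(933969/7) = 179782494717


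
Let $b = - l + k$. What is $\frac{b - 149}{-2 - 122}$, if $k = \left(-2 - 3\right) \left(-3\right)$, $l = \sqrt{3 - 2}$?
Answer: $\frac{135}{124} \approx 1.0887$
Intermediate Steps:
$l = 1$ ($l = \sqrt{1} = 1$)
$k = 15$ ($k = \left(-5\right) \left(-3\right) = 15$)
$b = 14$ ($b = \left(-1\right) 1 + 15 = -1 + 15 = 14$)
$\frac{b - 149}{-2 - 122} = \frac{14 - 149}{-2 - 122} = - \frac{135}{-124} = \left(-135\right) \left(- \frac{1}{124}\right) = \frac{135}{124}$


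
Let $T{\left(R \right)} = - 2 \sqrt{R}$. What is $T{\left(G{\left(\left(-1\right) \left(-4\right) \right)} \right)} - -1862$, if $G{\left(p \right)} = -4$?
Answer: $1862 - 4 i \approx 1862.0 - 4.0 i$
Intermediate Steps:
$T{\left(G{\left(\left(-1\right) \left(-4\right) \right)} \right)} - -1862 = - 2 \sqrt{-4} - -1862 = - 2 \cdot 2 i + 1862 = - 4 i + 1862 = 1862 - 4 i$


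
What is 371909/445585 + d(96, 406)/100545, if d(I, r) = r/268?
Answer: 200433262721/240135202902 ≈ 0.83467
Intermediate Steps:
d(I, r) = r/268 (d(I, r) = r*(1/268) = r/268)
371909/445585 + d(96, 406)/100545 = 371909/445585 + ((1/268)*406)/100545 = 371909*(1/445585) + (203/134)*(1/100545) = 371909/445585 + 203/13473030 = 200433262721/240135202902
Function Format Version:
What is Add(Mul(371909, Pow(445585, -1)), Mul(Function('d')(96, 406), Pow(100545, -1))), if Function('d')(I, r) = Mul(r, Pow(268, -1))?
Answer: Rational(200433262721, 240135202902) ≈ 0.83467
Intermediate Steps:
Function('d')(I, r) = Mul(Rational(1, 268), r) (Function('d')(I, r) = Mul(r, Rational(1, 268)) = Mul(Rational(1, 268), r))
Add(Mul(371909, Pow(445585, -1)), Mul(Function('d')(96, 406), Pow(100545, -1))) = Add(Mul(371909, Pow(445585, -1)), Mul(Mul(Rational(1, 268), 406), Pow(100545, -1))) = Add(Mul(371909, Rational(1, 445585)), Mul(Rational(203, 134), Rational(1, 100545))) = Add(Rational(371909, 445585), Rational(203, 13473030)) = Rational(200433262721, 240135202902)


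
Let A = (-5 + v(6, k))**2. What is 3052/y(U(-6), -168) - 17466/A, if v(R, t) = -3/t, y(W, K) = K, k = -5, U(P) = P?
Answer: -334082/363 ≈ -920.34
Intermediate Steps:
A = 484/25 (A = (-5 - 3/(-5))**2 = (-5 - 3*(-1/5))**2 = (-5 + 3/5)**2 = (-22/5)**2 = 484/25 ≈ 19.360)
3052/y(U(-6), -168) - 17466/A = 3052/(-168) - 17466/484/25 = 3052*(-1/168) - 17466*25/484 = -109/6 - 218325/242 = -334082/363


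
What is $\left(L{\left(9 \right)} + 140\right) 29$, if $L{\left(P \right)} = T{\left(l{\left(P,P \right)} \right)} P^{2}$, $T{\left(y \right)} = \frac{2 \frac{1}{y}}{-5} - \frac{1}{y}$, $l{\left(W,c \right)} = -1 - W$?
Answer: $\frac{219443}{50} \approx 4388.9$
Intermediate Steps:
$T{\left(y \right)} = - \frac{7}{5 y}$ ($T{\left(y \right)} = \frac{2}{y} \left(- \frac{1}{5}\right) - \frac{1}{y} = - \frac{2}{5 y} - \frac{1}{y} = - \frac{7}{5 y}$)
$L{\left(P \right)} = - \frac{7 P^{2}}{5 \left(-1 - P\right)}$ ($L{\left(P \right)} = - \frac{7}{5 \left(-1 - P\right)} P^{2} = - \frac{7 P^{2}}{5 \left(-1 - P\right)}$)
$\left(L{\left(9 \right)} + 140\right) 29 = \left(\frac{7 \cdot 9^{2}}{5 \left(1 + 9\right)} + 140\right) 29 = \left(\frac{7}{5} \cdot 81 \cdot \frac{1}{10} + 140\right) 29 = \left(\frac{567}{50} + 140\right) 29 = \frac{7567}{50} \cdot 29 = \frac{219443}{50}$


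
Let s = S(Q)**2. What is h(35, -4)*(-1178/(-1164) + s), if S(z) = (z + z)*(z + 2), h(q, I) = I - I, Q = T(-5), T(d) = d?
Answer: 0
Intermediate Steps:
Q = -5
h(q, I) = 0
S(z) = 2*z*(2 + z) (S(z) = (2*z)*(2 + z) = 2*z*(2 + z))
s = 900 (s = (2*(-5)*(2 - 5))**2 = (2*(-5)*(-3))**2 = 30**2 = 900)
h(35, -4)*(-1178/(-1164) + s) = 0*(-1178/(-1164) + 900) = 0*(-1178*(-1/1164) + 900) = 0*(589/582 + 900) = 0*(524389/582) = 0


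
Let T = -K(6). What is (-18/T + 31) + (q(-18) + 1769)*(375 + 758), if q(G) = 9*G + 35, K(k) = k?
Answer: 1860420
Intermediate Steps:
T = -6 (T = -1*6 = -6)
q(G) = 35 + 9*G
(-18/T + 31) + (q(-18) + 1769)*(375 + 758) = (-18/(-6) + 31) + ((35 + 9*(-18)) + 1769)*(375 + 758) = (-1/6*(-18) + 31) + ((35 - 162) + 1769)*1133 = (3 + 31) + (-127 + 1769)*1133 = 34 + 1642*1133 = 34 + 1860386 = 1860420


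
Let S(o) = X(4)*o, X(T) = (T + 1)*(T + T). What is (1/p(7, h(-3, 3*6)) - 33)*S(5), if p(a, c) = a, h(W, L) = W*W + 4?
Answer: -46000/7 ≈ -6571.4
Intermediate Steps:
X(T) = 2*T*(1 + T) (X(T) = (1 + T)*(2*T) = 2*T*(1 + T))
S(o) = 40*o (S(o) = (2*4*(1 + 4))*o = (2*4*5)*o = 40*o)
h(W, L) = 4 + W**2 (h(W, L) = W**2 + 4 = 4 + W**2)
(1/p(7, h(-3, 3*6)) - 33)*S(5) = (1/7 - 33)*(40*5) = (1/7 - 33)*200 = -230/7*200 = -46000/7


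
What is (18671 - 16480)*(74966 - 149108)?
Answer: -162445122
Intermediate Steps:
(18671 - 16480)*(74966 - 149108) = 2191*(-74142) = -162445122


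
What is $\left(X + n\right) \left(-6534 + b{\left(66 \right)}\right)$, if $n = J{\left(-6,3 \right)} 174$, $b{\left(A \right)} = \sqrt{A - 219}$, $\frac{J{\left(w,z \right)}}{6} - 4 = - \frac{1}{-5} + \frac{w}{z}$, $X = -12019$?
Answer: $\frac{317624274}{5} - \frac{145833 i \sqrt{17}}{5} \approx 6.3525 \cdot 10^{7} - 1.2026 \cdot 10^{5} i$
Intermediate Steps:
$J{\left(w,z \right)} = \frac{126}{5} + \frac{6 w}{z}$ ($J{\left(w,z \right)} = 24 + 6 \left(- \frac{1}{-5} + \frac{w}{z}\right) = 24 + 6 \left(\left(-1\right) \left(- \frac{1}{5}\right) + \frac{w}{z}\right) = 24 + 6 \left(\frac{1}{5} + \frac{w}{z}\right) = 24 + \left(\frac{6}{5} + \frac{6 w}{z}\right) = \frac{126}{5} + \frac{6 w}{z}$)
$b{\left(A \right)} = \sqrt{-219 + A}$
$n = \frac{11484}{5}$ ($n = \left(\frac{126}{5} + 6 \left(-6\right) \frac{1}{3}\right) 174 = \left(\frac{126}{5} - 12\right) 174 = \frac{66}{5} \cdot 174 = \frac{11484}{5} \approx 2296.8$)
$\left(X + n\right) \left(-6534 + b{\left(66 \right)}\right) = \left(-12019 + \frac{11484}{5}\right) \left(-6534 + \sqrt{-219 + 66}\right) = - \frac{48611 \left(-6534 + \sqrt{-153}\right)}{5} = - \frac{48611 \left(-6534 + 3 i \sqrt{17}\right)}{5} = \frac{317624274}{5} - \frac{145833 i \sqrt{17}}{5}$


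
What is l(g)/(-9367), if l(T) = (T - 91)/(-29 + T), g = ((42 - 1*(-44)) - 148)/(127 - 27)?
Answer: -4581/13872527 ≈ -0.00033022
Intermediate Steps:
g = -31/50 (g = ((42 + 44) - 148)/100 = (86 - 148)*(1/100) = -62*1/100 = -31/50 ≈ -0.62000)
l(T) = (-91 + T)/(-29 + T)
l(g)/(-9367) = ((-91 - 31/50)/(-29 - 31/50))/(-9367) = (-4581/50/(-1481/50))*(-1/9367) = -50/1481*(-4581/50)*(-1/9367) = (4581/1481)*(-1/9367) = -4581/13872527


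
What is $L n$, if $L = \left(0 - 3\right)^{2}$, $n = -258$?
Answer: $-2322$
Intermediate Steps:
$L = 9$ ($L = \left(-3\right)^{2} = 9$)
$L n = 9 \left(-258\right) = -2322$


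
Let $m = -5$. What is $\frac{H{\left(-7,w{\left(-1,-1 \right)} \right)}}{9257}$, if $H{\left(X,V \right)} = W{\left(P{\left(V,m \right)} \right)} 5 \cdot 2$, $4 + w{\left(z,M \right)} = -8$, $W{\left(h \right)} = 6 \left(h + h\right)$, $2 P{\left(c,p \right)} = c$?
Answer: $- \frac{720}{9257} \approx -0.077779$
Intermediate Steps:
$P{\left(c,p \right)} = \frac{c}{2}$
$W{\left(h \right)} = 12 h$ ($W{\left(h \right)} = 6 \cdot 2 h = 12 h$)
$w{\left(z,M \right)} = -12$ ($w{\left(z,M \right)} = -4 - 8 = -12$)
$H{\left(X,V \right)} = 60 V$ ($H{\left(X,V \right)} = 12 \frac{V}{2} \cdot 5 \cdot 2 = 6 V 5 \cdot 2 = 30 V 2 = 60 V$)
$\frac{H{\left(-7,w{\left(-1,-1 \right)} \right)}}{9257} = \frac{60 \left(-12\right)}{9257} = \left(-720\right) \frac{1}{9257} = - \frac{720}{9257}$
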